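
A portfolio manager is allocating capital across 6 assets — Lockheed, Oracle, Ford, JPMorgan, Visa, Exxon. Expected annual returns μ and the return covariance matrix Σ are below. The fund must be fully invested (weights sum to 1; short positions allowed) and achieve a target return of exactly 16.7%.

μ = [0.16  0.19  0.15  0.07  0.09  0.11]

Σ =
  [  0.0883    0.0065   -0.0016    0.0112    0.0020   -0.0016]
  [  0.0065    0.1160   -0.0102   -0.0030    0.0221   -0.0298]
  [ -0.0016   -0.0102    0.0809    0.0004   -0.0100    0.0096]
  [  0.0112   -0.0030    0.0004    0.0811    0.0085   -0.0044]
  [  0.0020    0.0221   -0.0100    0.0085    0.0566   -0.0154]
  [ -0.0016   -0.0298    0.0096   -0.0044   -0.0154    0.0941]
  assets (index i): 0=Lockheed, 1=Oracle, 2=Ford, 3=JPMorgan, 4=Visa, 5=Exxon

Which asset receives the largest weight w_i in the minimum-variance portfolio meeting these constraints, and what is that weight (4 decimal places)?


p=Σ⁻¹μ = [1.6255  1.9328  2.0970  0.6379  1.5644  1.8806]
q=Σ⁻¹𝟙 = [9.4004  10.1789  14.1811  10.2517  18.7090  16.1048]
a=μᵀp=1.334177  b=𝟙ᵀp=9.738178  c=𝟙ᵀq=78.825911  D=ac−b²=10.335619
λ₁=(c·0.167−b)/D = (78.825911·0.167−9.738178)/10.335619 = 0.331451
λ₂=(a−b·0.167)/D = (1.334177−9.738178·0.167)/10.335619 = -0.028261
w* = 0.331451·p + -0.028261·q:
  w_0 = 0.331451·1.6255 + -0.028261·9.4004 = 0.2731  (Lockheed)
  w_1 = 0.331451·1.9328 + -0.028261·10.1789 = 0.3530  (Oracle)
  w_2 = 0.331451·2.0970 + -0.028261·14.1811 = 0.2943  (Ford)
  w_3 = 0.331451·0.6379 + -0.028261·10.2517 = -0.0783  (JPMorgan)
  w_4 = 0.331451·1.5644 + -0.028261·18.7090 = -0.0102  (Visa)
  w_5 = 0.331451·1.8806 + -0.028261·16.1048 = 0.1682  (Exxon)
Σw_i=1.0000  μᵀw=0.1670
σ²=wᵀΣw=λ₁·μ_p+λ₂ = 0.331451·0.167 + -0.028261 = 0.027091 ≈ 0.0271

Oracle (0.3530)


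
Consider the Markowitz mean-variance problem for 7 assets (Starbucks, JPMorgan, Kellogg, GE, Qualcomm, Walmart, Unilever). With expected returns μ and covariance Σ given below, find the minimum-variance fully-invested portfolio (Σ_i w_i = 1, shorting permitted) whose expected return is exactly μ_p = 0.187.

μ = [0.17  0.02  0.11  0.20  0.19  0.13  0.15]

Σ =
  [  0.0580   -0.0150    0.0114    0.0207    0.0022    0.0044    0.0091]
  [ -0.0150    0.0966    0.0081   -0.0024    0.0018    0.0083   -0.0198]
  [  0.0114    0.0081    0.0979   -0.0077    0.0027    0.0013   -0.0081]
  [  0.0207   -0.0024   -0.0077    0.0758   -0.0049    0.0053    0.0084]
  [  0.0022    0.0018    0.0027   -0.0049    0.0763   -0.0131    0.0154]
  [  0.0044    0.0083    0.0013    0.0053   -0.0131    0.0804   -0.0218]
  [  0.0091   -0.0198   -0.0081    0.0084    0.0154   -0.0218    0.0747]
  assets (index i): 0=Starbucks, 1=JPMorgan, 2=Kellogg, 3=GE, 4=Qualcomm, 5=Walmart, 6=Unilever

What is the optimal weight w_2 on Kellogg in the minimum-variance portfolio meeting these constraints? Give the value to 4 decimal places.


p=Σ⁻¹μ = [1.5087  0.5675  1.1354  2.1422  2.5165  2.2685  2.0001]
q=Σ⁻¹𝟙 = [11.0858  13.5535  9.4639  9.1813  11.9245  16.4910  17.9770]
a=μᵀp=1.894229  b=𝟙ᵀp=12.138969  c=𝟙ᵀq=89.676919  D=ac−b²=22.514065
λ₁=(c·0.187−b)/D = (89.676919·0.187−12.138969)/22.514065 = 0.205677
λ₂=(a−b·0.187)/D = (1.894229−12.138969·0.187)/22.514065 = -0.016690
w* = 0.205677·p + -0.016690·q:
  w_0 = 0.205677·1.5087 + -0.016690·11.0858 = 0.1253  (Starbucks)
  w_1 = 0.205677·0.5675 + -0.016690·13.5535 = -0.1095  (JPMorgan)
  w_2 = 0.205677·1.1354 + -0.016690·9.4639 = 0.0756  (Kellogg)
  w_3 = 0.205677·2.1422 + -0.016690·9.1813 = 0.2874  (GE)
  w_4 = 0.205677·2.5165 + -0.016690·11.9245 = 0.3186  (Qualcomm)
  w_5 = 0.205677·2.2685 + -0.016690·16.4910 = 0.1914  (Walmart)
  w_6 = 0.205677·2.0001 + -0.016690·17.9770 = 0.1113  (Unilever)
Σw_i=1.0000  μᵀw=0.1870
σ²=wᵀΣw=λ₁·μ_p+λ₂ = 0.205677·0.187 + -0.016690 = 0.021772 ≈ 0.0218

0.0756


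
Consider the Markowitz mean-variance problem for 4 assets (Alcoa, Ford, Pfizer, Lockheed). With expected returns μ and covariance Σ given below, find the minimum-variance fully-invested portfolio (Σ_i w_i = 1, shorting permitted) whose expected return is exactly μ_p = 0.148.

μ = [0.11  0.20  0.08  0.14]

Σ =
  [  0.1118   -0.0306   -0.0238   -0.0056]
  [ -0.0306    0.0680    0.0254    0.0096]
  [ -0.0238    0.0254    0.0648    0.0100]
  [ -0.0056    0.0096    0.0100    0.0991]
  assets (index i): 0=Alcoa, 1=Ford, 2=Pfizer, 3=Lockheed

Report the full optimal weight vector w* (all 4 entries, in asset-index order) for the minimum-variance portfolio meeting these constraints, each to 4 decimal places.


x=Σ⁻¹μ = [2.1100  3.5669  0.4351  1.1425]
y=Σ⁻¹𝟙 = [16.6785  15.7968  14.1192  8.0783]
a=μᵀx=1.140234  b=𝟙ᵀx=7.254496  c=𝟙ᵀy=54.672850  D=ac−b²=9.712144
λ₁=(c·0.148−b)/D = (54.672850·0.148−7.254496)/9.712144 = 0.086190
λ₂=(a−b·0.148)/D = (1.140234−7.254496·0.148)/9.712144 = 0.006854
w* = 0.086190·x + 0.006854·y:
  w_0 = 0.086190·2.1100 + 0.006854·16.6785 = 0.2962  (Alcoa)
  w_1 = 0.086190·3.5669 + 0.006854·15.7968 = 0.4157  (Ford)
  w_2 = 0.086190·0.4351 + 0.006854·14.1192 = 0.1343  (Pfizer)
  w_3 = 0.086190·1.1425 + 0.006854·8.0783 = 0.1538  (Lockheed)
Σw_i=1.0000  μᵀw=0.1480
σ²=wᵀΣw=λ₁·μ_p+λ₂ = 0.086190·0.148 + 0.006854 = 0.019610 ≈ 0.0196

0.2962  0.4157  0.1343  0.1538


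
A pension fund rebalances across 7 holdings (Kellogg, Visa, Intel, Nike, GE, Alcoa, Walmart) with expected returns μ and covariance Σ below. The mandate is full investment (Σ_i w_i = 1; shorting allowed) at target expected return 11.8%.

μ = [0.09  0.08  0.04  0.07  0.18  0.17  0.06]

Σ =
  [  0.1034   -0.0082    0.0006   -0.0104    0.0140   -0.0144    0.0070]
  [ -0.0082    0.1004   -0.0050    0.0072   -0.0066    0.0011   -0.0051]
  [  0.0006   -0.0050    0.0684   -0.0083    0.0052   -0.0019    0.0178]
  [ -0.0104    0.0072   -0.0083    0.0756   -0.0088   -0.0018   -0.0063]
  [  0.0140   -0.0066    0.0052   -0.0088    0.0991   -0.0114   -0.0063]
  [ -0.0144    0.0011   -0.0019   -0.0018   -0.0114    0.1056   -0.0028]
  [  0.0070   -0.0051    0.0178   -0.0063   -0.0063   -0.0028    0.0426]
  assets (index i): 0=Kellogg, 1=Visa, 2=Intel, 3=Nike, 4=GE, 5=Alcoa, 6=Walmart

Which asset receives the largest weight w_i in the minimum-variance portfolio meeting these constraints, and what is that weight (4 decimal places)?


g=Σ⁻¹μ = [0.9455  1.0038  0.2016  1.4549  2.2292  2.0496  1.9686]
h=Σ⁻¹𝟙 = [10.8307  12.0167  10.6838  18.6697  13.5502  13.4395  24.3172]
a=μᵀg=1.143100  b=𝟙ᵀg=9.853111  c=𝟙ᵀh=103.507772  D=ac−b²=21.235943
λ₁=(c·0.118−b)/D = (103.507772·0.118−9.853111)/21.235943 = 0.111170
λ₂=(a−b·0.118)/D = (1.143100−9.853111·0.118)/21.235943 = -0.000921
w* = 0.111170·g + -0.000921·h:
  w_0 = 0.111170·0.9455 + -0.000921·10.8307 = 0.0951  (Kellogg)
  w_1 = 0.111170·1.0038 + -0.000921·12.0167 = 0.1005  (Visa)
  w_2 = 0.111170·0.2016 + -0.000921·10.6838 = 0.0126  (Intel)
  w_3 = 0.111170·1.4549 + -0.000921·18.6697 = 0.1445  (Nike)
  w_4 = 0.111170·2.2292 + -0.000921·13.5502 = 0.2353  (GE)
  w_5 = 0.111170·2.0496 + -0.000921·13.4395 = 0.2155  (Alcoa)
  w_6 = 0.111170·1.9686 + -0.000921·24.3172 = 0.1964  (Walmart)
Σw_i=1.0000  μᵀw=0.1180
σ²=wᵀΣw=λ₁·μ_p+λ₂ = 0.111170·0.118 + -0.000921 = 0.012197 ≈ 0.0122

GE (0.2353)


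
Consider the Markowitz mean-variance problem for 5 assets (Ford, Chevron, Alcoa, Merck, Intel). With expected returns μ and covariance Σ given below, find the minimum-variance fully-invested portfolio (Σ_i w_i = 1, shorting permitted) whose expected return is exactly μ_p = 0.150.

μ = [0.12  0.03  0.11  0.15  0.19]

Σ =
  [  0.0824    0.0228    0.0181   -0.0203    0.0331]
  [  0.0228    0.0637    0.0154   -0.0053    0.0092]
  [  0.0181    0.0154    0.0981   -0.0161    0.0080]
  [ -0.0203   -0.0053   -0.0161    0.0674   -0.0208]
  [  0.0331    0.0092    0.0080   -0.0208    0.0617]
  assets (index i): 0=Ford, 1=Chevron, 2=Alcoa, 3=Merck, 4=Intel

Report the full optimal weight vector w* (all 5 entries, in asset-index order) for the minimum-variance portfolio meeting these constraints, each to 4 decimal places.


0.0726  0.0491  0.1438  0.3888  0.3457

x=Σ⁻¹μ = [0.6323  -0.3305  1.3813  3.9349  3.9369]
y=Σ⁻¹𝟙 = [5.6976  10.6110  10.1440  25.6423  18.8978]
a=μᵀx=1.556139  b=𝟙ᵀx=9.554817  c=𝟙ᵀy=70.992748  D=ac−b²=19.180027
λ₁=(c·0.150−b)/D = (70.992748·0.150−9.554817)/19.180027 = 0.057043
λ₂=(a−b·0.150)/D = (1.556139−9.554817·0.150)/19.180027 = 0.006409
w* = 0.057043·x + 0.006409·y:
  w_0 = 0.057043·0.6323 + 0.006409·5.6976 = 0.0726  (Ford)
  w_1 = 0.057043·-0.3305 + 0.006409·10.6110 = 0.0491  (Chevron)
  w_2 = 0.057043·1.3813 + 0.006409·10.1440 = 0.1438  (Alcoa)
  w_3 = 0.057043·3.9349 + 0.006409·25.6423 = 0.3888  (Merck)
  w_4 = 0.057043·3.9369 + 0.006409·18.8978 = 0.3457  (Intel)
Σw_i=1.0000  μᵀw=0.1500
σ²=wᵀΣw=λ₁·μ_p+λ₂ = 0.057043·0.150 + 0.006409 = 0.014965 ≈ 0.0150


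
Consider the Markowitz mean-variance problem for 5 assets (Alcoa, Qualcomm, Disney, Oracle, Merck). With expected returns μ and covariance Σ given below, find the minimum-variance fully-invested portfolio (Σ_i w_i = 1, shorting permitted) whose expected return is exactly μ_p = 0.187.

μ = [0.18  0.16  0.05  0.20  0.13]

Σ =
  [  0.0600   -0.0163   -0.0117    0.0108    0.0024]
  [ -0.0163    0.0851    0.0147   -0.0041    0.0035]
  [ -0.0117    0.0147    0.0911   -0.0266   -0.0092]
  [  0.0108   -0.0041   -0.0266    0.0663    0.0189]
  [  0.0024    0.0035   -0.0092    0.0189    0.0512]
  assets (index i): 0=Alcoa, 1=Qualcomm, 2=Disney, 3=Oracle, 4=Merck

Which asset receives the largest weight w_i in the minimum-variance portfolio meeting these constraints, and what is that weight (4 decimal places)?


Alcoa (0.3840)

p=Σ⁻¹μ = [3.3733  2.3296  1.5796  2.8283  1.4615]
q=Σ⁻¹𝟙 = [20.1746  12.6989  17.5148  15.2677  15.2287]
a=μᵀp=1.814559  b=𝟙ᵀp=11.572261  c=𝟙ᵀq=80.884665  D=ac−b²=12.852762
λ₁=(c·0.187−b)/D = (80.884665·0.187−11.572261)/12.852762 = 0.276452
λ₂=(a−b·0.187)/D = (1.814559−11.572261·0.187)/12.852762 = -0.027189
w* = 0.276452·p + -0.027189·q:
  w_0 = 0.276452·3.3733 + -0.027189·20.1746 = 0.3840  (Alcoa)
  w_1 = 0.276452·2.3296 + -0.027189·12.6989 = 0.2987  (Qualcomm)
  w_2 = 0.276452·1.5796 + -0.027189·17.5148 = -0.0395  (Disney)
  w_3 = 0.276452·2.8283 + -0.027189·15.2677 = 0.3668  (Oracle)
  w_4 = 0.276452·1.4615 + -0.027189·15.2287 = -0.0100  (Merck)
Σw_i=1.0000  μᵀw=0.1870
σ²=wᵀΣw=λ₁·μ_p+λ₂ = 0.276452·0.187 + -0.027189 = 0.024508 ≈ 0.0245


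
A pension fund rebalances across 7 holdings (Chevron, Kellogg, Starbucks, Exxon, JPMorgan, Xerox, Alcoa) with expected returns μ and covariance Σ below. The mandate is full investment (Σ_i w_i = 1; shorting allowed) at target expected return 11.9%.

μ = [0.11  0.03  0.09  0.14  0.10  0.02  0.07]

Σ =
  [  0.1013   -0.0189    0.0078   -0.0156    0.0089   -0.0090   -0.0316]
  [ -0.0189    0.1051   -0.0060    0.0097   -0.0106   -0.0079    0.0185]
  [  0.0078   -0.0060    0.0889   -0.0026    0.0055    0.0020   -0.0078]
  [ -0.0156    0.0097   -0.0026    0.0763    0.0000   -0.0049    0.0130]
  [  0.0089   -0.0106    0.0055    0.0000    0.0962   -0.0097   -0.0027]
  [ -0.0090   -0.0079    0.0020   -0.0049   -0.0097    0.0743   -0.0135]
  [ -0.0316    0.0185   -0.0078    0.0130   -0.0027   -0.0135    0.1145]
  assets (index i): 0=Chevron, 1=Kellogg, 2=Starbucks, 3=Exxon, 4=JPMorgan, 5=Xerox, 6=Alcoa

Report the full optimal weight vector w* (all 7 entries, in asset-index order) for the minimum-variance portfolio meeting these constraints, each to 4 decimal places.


0.2583  -0.0371  0.1390  0.4192  0.1362  -0.0194  0.1038

g=Σ⁻¹μ = [1.7150  0.4585  0.9556  2.0539  0.9993  0.9434  0.9773]
h=Σ⁻¹𝟙 = [18.8576  12.5807  10.8542  14.7794  12.0065  21.8428  13.8252]
a=μᵀg=0.763161  b=𝟙ᵀg=8.103022  c=𝟙ᵀh=104.746419  D=ac−b²=14.279411
λ₁=(c·0.119−b)/D = (104.746419·0.119−8.103022)/14.279411 = 0.305461
λ₂=(a−b·0.119)/D = (0.763161−8.103022·0.119)/14.279411 = -0.014083
w* = 0.305461·g + -0.014083·h:
  w_0 = 0.305461·1.7150 + -0.014083·18.8576 = 0.2583  (Chevron)
  w_1 = 0.305461·0.4585 + -0.014083·12.5807 = -0.0371  (Kellogg)
  w_2 = 0.305461·0.9556 + -0.014083·10.8542 = 0.1390  (Starbucks)
  w_3 = 0.305461·2.0539 + -0.014083·14.7794 = 0.4192  (Exxon)
  w_4 = 0.305461·0.9993 + -0.014083·12.0065 = 0.1362  (JPMorgan)
  w_5 = 0.305461·0.9434 + -0.014083·21.8428 = -0.0194  (Xerox)
  w_6 = 0.305461·0.9773 + -0.014083·13.8252 = 0.1038  (Alcoa)
Σw_i=1.0000  μᵀw=0.1190
σ²=wᵀΣw=λ₁·μ_p+λ₂ = 0.305461·0.119 + -0.014083 = 0.022267 ≈ 0.0223


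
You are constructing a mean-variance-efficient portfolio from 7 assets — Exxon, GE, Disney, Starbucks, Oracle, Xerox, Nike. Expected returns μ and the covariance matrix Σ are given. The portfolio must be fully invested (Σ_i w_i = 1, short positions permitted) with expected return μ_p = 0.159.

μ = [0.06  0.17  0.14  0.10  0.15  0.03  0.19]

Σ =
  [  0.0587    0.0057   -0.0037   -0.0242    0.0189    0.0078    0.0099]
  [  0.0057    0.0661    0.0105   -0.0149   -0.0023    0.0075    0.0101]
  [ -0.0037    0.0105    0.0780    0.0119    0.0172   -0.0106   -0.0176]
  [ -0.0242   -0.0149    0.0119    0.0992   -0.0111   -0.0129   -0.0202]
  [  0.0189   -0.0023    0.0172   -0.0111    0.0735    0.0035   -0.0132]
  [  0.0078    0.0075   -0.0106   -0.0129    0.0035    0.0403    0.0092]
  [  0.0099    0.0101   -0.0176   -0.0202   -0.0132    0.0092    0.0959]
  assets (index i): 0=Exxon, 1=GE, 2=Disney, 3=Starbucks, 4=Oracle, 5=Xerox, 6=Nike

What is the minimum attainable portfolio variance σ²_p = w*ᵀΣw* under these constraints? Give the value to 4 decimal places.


0.0148

x=Σ⁻¹μ = [0.4660  2.4645  1.2545  2.2193  2.5009  0.4077  2.6764]
y=Σ⁻¹𝟙 = [16.2910  12.0165  12.7039  21.6778  11.2912  25.6490  13.4714]
a=μᵀx=1.740360  b=𝟙ᵀx=11.989311  c=𝟙ᵀy=113.100824  D=ac−b²=53.092625
λ₁=(c·0.159−b)/D = (113.100824·0.159−11.989311)/53.092625 = 0.112892
λ₂=(a−b·0.159)/D = (1.740360−11.989311·0.159)/53.092625 = -0.003125
w* = 0.112892·x + -0.003125·y:
  w_0 = 0.112892·0.4660 + -0.003125·16.2910 = 0.0017  (Exxon)
  w_1 = 0.112892·2.4645 + -0.003125·12.0165 = 0.2407  (GE)
  w_2 = 0.112892·1.2545 + -0.003125·12.7039 = 0.1019  (Disney)
  w_3 = 0.112892·2.2193 + -0.003125·21.6778 = 0.1828  (Starbucks)
  w_4 = 0.112892·2.5009 + -0.003125·11.2912 = 0.2470  (Oracle)
  w_5 = 0.112892·0.4077 + -0.003125·25.6490 = -0.0341  (Xerox)
  w_6 = 0.112892·2.6764 + -0.003125·13.4714 = 0.2600  (Nike)
Σw_i=1.0000  μᵀw=0.1590
σ²=wᵀΣw=λ₁·μ_p+λ₂ = 0.112892·0.159 + -0.003125 = 0.014824 ≈ 0.0148


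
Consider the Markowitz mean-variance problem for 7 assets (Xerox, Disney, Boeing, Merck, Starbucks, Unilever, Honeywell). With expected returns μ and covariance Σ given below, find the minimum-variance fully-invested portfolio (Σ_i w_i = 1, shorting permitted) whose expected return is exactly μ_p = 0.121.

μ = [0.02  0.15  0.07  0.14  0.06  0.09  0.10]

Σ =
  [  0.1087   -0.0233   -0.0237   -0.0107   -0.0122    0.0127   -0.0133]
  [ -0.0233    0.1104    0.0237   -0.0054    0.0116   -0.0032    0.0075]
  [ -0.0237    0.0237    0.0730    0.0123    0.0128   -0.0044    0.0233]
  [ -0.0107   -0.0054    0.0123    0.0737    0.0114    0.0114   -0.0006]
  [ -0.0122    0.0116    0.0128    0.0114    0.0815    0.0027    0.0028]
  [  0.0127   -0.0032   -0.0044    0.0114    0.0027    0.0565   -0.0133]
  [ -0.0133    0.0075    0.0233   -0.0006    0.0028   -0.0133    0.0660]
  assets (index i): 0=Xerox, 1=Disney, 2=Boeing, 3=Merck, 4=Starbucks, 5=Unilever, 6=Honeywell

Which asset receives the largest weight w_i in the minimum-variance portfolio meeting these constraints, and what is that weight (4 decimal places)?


Merck (0.3084)

p=Σ⁻¹μ = [0.7398  1.5314  -0.1656  1.8799  0.2767  1.5471  1.8658]
q=Σ⁻¹𝟙 = [15.2079  9.5532  7.3841  11.3522  9.2768  16.8109  17.6210]
a=μᵀp=0.838517  b=𝟙ᵀp=7.675027  c=𝟙ᵀq=87.206157  D=ac−b²=14.217774
λ₁=(c·0.121−b)/D = (87.206157·0.121−7.675027)/14.217774 = 0.202347
λ₂=(a−b·0.121)/D = (0.838517−7.675027·0.121)/14.217774 = -0.006341
w* = 0.202347·p + -0.006341·q:
  w_0 = 0.202347·0.7398 + -0.006341·15.2079 = 0.0532  (Xerox)
  w_1 = 0.202347·1.5314 + -0.006341·9.5532 = 0.2493  (Disney)
  w_2 = 0.202347·-0.1656 + -0.006341·7.3841 = -0.0803  (Boeing)
  w_3 = 0.202347·1.8799 + -0.006341·11.3522 = 0.3084  (Merck)
  w_4 = 0.202347·0.2767 + -0.006341·9.2768 = -0.0028  (Starbucks)
  w_5 = 0.202347·1.5471 + -0.006341·16.8109 = 0.2065  (Unilever)
  w_6 = 0.202347·1.8658 + -0.006341·17.6210 = 0.2658  (Honeywell)
Σw_i=1.0000  μᵀw=0.1210
σ²=wᵀΣw=λ₁·μ_p+λ₂ = 0.202347·0.121 + -0.006341 = 0.018142 ≈ 0.0181


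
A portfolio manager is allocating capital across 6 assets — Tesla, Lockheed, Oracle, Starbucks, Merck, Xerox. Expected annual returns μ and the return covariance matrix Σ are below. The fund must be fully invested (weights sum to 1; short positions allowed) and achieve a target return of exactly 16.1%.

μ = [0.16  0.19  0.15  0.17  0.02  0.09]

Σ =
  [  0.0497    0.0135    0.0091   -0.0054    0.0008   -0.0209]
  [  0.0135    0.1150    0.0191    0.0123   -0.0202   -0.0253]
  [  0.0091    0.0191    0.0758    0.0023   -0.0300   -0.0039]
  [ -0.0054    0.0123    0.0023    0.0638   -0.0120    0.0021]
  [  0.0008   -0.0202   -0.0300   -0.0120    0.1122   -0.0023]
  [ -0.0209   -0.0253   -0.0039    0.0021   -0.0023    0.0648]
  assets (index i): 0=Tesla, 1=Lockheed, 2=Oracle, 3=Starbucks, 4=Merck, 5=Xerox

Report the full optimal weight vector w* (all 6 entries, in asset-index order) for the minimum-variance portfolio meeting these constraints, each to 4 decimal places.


0.3773  0.1407  0.0822  0.2726  -0.0540  0.1812

x=Σ⁻¹μ = [4.2078  1.5512  1.6644  2.7828  1.2400  3.4057]
y=Σ⁻¹𝟙 = [28.7017  10.4944  14.8511  17.7791  17.0788  29.7105]
a=μᵀx=2.022017  b=𝟙ᵀx=14.851827  c=𝟙ᵀy=118.615503  D=ac−b²=19.265771
λ₁=(c·0.161−b)/D = (118.615503·0.161−14.851827)/19.265771 = 0.220353
λ₂=(a−b·0.161)/D = (2.022017−14.851827·0.161)/19.265771 = -0.019160
w* = 0.220353·x + -0.019160·y:
  w_0 = 0.220353·4.2078 + -0.019160·28.7017 = 0.3773  (Tesla)
  w_1 = 0.220353·1.5512 + -0.019160·10.4944 = 0.1407  (Lockheed)
  w_2 = 0.220353·1.6644 + -0.019160·14.8511 = 0.0822  (Oracle)
  w_3 = 0.220353·2.7828 + -0.019160·17.7791 = 0.2726  (Starbucks)
  w_4 = 0.220353·1.2400 + -0.019160·17.0788 = -0.0540  (Merck)
  w_5 = 0.220353·3.4057 + -0.019160·29.7105 = 0.1812  (Xerox)
Σw_i=1.0000  μᵀw=0.1610
σ²=wᵀΣw=λ₁·μ_p+λ₂ = 0.220353·0.161 + -0.019160 = 0.016317 ≈ 0.0163


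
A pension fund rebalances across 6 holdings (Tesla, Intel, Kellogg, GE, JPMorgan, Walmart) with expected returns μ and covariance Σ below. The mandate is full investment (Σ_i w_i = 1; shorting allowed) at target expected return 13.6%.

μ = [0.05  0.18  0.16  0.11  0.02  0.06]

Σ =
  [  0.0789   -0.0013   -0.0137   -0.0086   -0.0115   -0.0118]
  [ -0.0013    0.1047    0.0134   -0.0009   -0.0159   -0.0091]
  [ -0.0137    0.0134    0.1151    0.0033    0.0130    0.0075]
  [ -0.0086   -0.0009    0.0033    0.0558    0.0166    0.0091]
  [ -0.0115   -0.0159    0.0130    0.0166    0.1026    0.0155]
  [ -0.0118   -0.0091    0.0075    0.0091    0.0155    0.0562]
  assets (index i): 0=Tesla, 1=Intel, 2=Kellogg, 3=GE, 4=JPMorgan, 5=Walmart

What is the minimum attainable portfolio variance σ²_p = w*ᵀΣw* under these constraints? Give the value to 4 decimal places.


0.0234

p=Σ⁻¹μ = [1.2487  1.6877  1.2173  1.9468  -0.0446  1.1377]
q=Σ⁻¹𝟙 = [19.6375  11.7520  7.1655  15.4748  7.5984  18.2621]
a=μᵀp=0.842517  b=𝟙ᵀp=7.193643  c=𝟙ᵀq=79.890349  D=ac−b²=15.560476
λ₁=(c·0.136−b)/D = (79.890349·0.136−7.193643)/15.560476 = 0.235947
λ₂=(a−b·0.136)/D = (0.842517−7.193643·0.136)/15.560476 = -0.008728
w* = 0.235947·p + -0.008728·q:
  w_0 = 0.235947·1.2487 + -0.008728·19.6375 = 0.1232  (Tesla)
  w_1 = 0.235947·1.6877 + -0.008728·11.7520 = 0.2956  (Intel)
  w_2 = 0.235947·1.2173 + -0.008728·7.1655 = 0.2247  (Kellogg)
  w_3 = 0.235947·1.9468 + -0.008728·15.4748 = 0.3243  (GE)
  w_4 = 0.235947·-0.0446 + -0.008728·7.5984 = -0.0769  (JPMorgan)
  w_5 = 0.235947·1.1377 + -0.008728·18.2621 = 0.1090  (Walmart)
Σw_i=1.0000  μᵀw=0.1360
σ²=wᵀΣw=λ₁·μ_p+λ₂ = 0.235947·0.136 + -0.008728 = 0.023360 ≈ 0.0234


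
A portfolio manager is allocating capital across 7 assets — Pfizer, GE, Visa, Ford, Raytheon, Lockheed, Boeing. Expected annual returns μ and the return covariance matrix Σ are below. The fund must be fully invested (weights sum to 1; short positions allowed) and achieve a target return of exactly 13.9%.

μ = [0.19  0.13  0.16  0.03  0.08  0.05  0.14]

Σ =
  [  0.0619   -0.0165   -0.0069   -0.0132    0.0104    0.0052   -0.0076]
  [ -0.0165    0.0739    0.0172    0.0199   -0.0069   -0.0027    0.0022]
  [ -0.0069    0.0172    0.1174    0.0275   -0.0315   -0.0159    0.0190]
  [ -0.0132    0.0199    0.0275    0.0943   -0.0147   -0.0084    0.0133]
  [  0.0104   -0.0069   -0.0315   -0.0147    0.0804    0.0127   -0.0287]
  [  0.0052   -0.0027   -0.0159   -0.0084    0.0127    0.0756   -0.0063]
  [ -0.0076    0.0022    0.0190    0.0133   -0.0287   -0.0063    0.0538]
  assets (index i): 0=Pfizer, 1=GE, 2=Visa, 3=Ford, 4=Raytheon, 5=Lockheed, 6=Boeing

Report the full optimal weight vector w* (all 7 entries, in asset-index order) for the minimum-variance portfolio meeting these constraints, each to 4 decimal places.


0.2554  0.1657  0.0926  -0.0078  0.1743  0.0485  0.2713

p=Σ⁻¹μ = [3.8595  2.4898  1.3903  -0.1847  2.5588  0.6638  4.0430]
q=Σ⁻¹𝟙 = [21.6347  15.8979  9.0447  8.4087  24.8607  13.5145  30.5652]
a=μᵀp=2.077793  b=𝟙ᵀp=14.820435  c=𝟙ᵀq=123.926314  D=ac−b²=37.847991
λ₁=(c·0.139−b)/D = (123.926314·0.139−14.820435)/37.847991 = 0.063552
λ₂=(a−b·0.139)/D = (2.077793−14.820435·0.139)/37.847991 = 0.000469
w* = 0.063552·p + 0.000469·q:
  w_0 = 0.063552·3.8595 + 0.000469·21.6347 = 0.2554  (Pfizer)
  w_1 = 0.063552·2.4898 + 0.000469·15.8979 = 0.1657  (GE)
  w_2 = 0.063552·1.3903 + 0.000469·9.0447 = 0.0926  (Visa)
  w_3 = 0.063552·-0.1847 + 0.000469·8.4087 = -0.0078  (Ford)
  w_4 = 0.063552·2.5588 + 0.000469·24.8607 = 0.1743  (Raytheon)
  w_5 = 0.063552·0.6638 + 0.000469·13.5145 = 0.0485  (Lockheed)
  w_6 = 0.063552·4.0430 + 0.000469·30.5652 = 0.2713  (Boeing)
Σw_i=1.0000  μᵀw=0.1390
σ²=wᵀΣw=λ₁·μ_p+λ₂ = 0.063552·0.139 + 0.000469 = 0.009303 ≈ 0.0093


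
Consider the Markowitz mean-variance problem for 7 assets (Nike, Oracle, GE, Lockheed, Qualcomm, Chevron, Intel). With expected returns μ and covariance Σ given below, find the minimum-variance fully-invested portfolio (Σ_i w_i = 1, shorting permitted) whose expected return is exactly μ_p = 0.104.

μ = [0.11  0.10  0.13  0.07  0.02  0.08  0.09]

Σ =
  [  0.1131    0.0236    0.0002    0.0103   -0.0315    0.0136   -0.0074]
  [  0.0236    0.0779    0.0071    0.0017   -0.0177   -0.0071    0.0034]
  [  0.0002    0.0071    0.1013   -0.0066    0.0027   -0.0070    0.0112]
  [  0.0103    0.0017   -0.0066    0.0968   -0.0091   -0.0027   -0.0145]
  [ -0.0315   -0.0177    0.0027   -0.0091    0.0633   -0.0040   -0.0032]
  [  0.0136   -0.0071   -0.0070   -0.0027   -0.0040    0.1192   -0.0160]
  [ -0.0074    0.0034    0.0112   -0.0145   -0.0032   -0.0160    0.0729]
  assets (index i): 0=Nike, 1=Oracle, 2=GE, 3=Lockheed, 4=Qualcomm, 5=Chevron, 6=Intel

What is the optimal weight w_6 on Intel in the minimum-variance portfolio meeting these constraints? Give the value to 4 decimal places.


0.2167

u=Σ⁻¹μ = [0.9998  1.1918  1.1214  1.0700  1.3954  0.9794  1.5972]
v=Σ⁻¹𝟙 = [12.4369  15.0783  7.6210  15.4455  29.9023  12.3817  20.2080]
a=μᵀu=0.699859  b=𝟙ᵀu=8.355102  c=𝟙ᵀv=113.073710  D=ac−b²=9.327926
λ₁=(c·0.104−b)/D = (113.073710·0.104−8.355102)/9.327926 = 0.364986
λ₂=(a−b·0.104)/D = (0.699859−8.355102·0.104)/9.327926 = -0.018125
w* = 0.364986·u + -0.018125·v:
  w_0 = 0.364986·0.9998 + -0.018125·12.4369 = 0.1395  (Nike)
  w_1 = 0.364986·1.1918 + -0.018125·15.0783 = 0.1617  (Oracle)
  w_2 = 0.364986·1.1214 + -0.018125·7.6210 = 0.2712  (GE)
  w_3 = 0.364986·1.0700 + -0.018125·15.4455 = 0.1106  (Lockheed)
  w_4 = 0.364986·1.3954 + -0.018125·29.9023 = -0.0327  (Qualcomm)
  w_5 = 0.364986·0.9794 + -0.018125·12.3817 = 0.1330  (Chevron)
  w_6 = 0.364986·1.5972 + -0.018125·20.2080 = 0.2167  (Intel)
Σw_i=1.0000  μᵀw=0.1040
σ²=wᵀΣw=λ₁·μ_p+λ₂ = 0.364986·0.104 + -0.018125 = 0.019833 ≈ 0.0198


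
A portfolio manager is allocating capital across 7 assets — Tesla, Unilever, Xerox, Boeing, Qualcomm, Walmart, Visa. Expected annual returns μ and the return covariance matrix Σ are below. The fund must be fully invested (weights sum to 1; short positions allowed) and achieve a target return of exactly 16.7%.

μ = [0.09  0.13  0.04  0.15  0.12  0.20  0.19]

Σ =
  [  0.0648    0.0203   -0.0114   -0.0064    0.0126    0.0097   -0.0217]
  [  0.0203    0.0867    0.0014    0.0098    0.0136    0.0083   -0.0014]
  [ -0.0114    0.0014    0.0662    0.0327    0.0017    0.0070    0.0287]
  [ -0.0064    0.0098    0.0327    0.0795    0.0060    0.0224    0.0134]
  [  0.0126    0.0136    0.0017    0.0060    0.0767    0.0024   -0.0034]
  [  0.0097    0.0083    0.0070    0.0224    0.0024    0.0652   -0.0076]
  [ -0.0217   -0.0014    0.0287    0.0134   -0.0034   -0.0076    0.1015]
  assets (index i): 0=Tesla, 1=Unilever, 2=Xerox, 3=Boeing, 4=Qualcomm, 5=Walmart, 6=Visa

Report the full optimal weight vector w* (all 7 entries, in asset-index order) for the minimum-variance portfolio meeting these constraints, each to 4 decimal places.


x=Σ⁻¹μ = [1.2920  0.6799  -1.1692  1.0690  1.2014  2.8055  2.5973]
y=Σ⁻¹𝟙 = [16.3497  4.8365  9.7390  3.5982  9.1547  10.9895  11.3151]
a=μᵀx=1.517002  b=𝟙ᵀx=8.475849  c=𝟙ᵀy=65.982764  D=ac−b²=28.255954
λ₁=(c·0.167−b)/D = (65.982764·0.167−8.475849)/28.255954 = 0.090008
λ₂=(a−b·0.167)/D = (1.517002−8.475849·0.167)/28.255954 = 0.003593
w* = 0.090008·x + 0.003593·y:
  w_0 = 0.090008·1.2920 + 0.003593·16.3497 = 0.1750  (Tesla)
  w_1 = 0.090008·0.6799 + 0.003593·4.8365 = 0.0786  (Unilever)
  w_2 = 0.090008·-1.1692 + 0.003593·9.7390 = -0.0702  (Xerox)
  w_3 = 0.090008·1.0690 + 0.003593·3.5982 = 0.1091  (Boeing)
  w_4 = 0.090008·1.2014 + 0.003593·9.1547 = 0.1410  (Qualcomm)
  w_5 = 0.090008·2.8055 + 0.003593·10.9895 = 0.2920  (Walmart)
  w_6 = 0.090008·2.5973 + 0.003593·11.3151 = 0.2744  (Visa)
Σw_i=1.0000  μᵀw=0.1670
σ²=wᵀΣw=λ₁·μ_p+λ₂ = 0.090008·0.167 + 0.003593 = 0.018625 ≈ 0.0186

0.1750  0.0786  -0.0702  0.1091  0.1410  0.2920  0.2744


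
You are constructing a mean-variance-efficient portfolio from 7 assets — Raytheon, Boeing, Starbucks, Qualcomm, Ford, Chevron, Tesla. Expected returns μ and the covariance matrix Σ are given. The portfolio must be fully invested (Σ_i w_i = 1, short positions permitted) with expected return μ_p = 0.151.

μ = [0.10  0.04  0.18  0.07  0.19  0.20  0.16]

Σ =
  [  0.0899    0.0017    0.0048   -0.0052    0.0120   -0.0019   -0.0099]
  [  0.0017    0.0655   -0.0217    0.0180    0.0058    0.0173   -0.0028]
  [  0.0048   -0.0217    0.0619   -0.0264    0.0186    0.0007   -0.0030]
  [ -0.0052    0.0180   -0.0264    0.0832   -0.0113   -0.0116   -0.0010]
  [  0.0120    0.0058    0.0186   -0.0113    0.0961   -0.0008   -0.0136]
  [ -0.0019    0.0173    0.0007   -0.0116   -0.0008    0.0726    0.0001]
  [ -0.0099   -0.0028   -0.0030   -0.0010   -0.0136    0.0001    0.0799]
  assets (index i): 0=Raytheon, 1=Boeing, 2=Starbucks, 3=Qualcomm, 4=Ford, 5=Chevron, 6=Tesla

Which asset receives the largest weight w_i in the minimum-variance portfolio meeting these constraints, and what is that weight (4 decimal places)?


Starbucks (0.2350)

x=Σ⁻¹μ = [1.1887  0.1128  3.5618  2.7485  1.8549  3.1807  2.6336]
y=Σ⁻¹𝟙 = [11.7495  14.6768  27.9698  21.6359  7.7190  13.8330  17.1033]
a=μᵀx=2.366828  b=𝟙ᵀx=15.280856  c=𝟙ᵀy=114.687418  D=ac−b²=37.940814
λ₁=(c·0.151−b)/D = (114.687418·0.151−15.280856)/37.940814 = 0.053687
λ₂=(a−b·0.151)/D = (2.366828−15.280856·0.151)/37.940814 = 0.001566
w* = 0.053687·x + 0.001566·y:
  w_0 = 0.053687·1.1887 + 0.001566·11.7495 = 0.0822  (Raytheon)
  w_1 = 0.053687·0.1128 + 0.001566·14.6768 = 0.0290  (Boeing)
  w_2 = 0.053687·3.5618 + 0.001566·27.9698 = 0.2350  (Starbucks)
  w_3 = 0.053687·2.7485 + 0.001566·21.6359 = 0.1814  (Qualcomm)
  w_4 = 0.053687·1.8549 + 0.001566·7.7190 = 0.1117  (Ford)
  w_5 = 0.053687·3.1807 + 0.001566·13.8330 = 0.1924  (Chevron)
  w_6 = 0.053687·2.6336 + 0.001566·17.1033 = 0.1682  (Tesla)
Σw_i=1.0000  μᵀw=0.1510
σ²=wᵀΣw=λ₁·μ_p+λ₂ = 0.053687·0.151 + 0.001566 = 0.009673 ≈ 0.0097


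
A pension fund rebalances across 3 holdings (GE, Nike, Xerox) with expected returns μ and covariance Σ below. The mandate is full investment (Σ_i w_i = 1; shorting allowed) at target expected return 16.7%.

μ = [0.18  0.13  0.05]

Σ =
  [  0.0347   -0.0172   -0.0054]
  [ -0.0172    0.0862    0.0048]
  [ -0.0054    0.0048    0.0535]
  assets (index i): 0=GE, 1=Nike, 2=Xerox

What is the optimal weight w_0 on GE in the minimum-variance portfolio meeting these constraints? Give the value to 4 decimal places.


g=Σ⁻¹μ = [6.7808  2.7849  1.3691]
h=Σ⁻¹𝟙 = [41.3738  18.6764  21.1920]
a=μᵀg=1.651036  b=𝟙ᵀg=10.934822  c=𝟙ᵀh=81.242235  D=ac−b²=14.563493
λ₁=(c·0.167−b)/D = (81.242235·0.167−10.934822)/14.563493 = 0.180769
λ₂=(a−b·0.167)/D = (1.651036−10.934822·0.167)/14.563493 = -0.012022
w* = 0.180769·g + -0.012022·h:
  w_0 = 0.180769·6.7808 + -0.012022·41.3738 = 0.7284  (GE)
  w_1 = 0.180769·2.7849 + -0.012022·18.6764 = 0.2789  (Nike)
  w_2 = 0.180769·1.3691 + -0.012022·21.1920 = -0.0073  (Xerox)
Σw_i=1.0000  μᵀw=0.1670
σ²=wᵀΣw=λ₁·μ_p+λ₂ = 0.180769·0.167 + -0.012022 = 0.018167 ≈ 0.0182

0.7284


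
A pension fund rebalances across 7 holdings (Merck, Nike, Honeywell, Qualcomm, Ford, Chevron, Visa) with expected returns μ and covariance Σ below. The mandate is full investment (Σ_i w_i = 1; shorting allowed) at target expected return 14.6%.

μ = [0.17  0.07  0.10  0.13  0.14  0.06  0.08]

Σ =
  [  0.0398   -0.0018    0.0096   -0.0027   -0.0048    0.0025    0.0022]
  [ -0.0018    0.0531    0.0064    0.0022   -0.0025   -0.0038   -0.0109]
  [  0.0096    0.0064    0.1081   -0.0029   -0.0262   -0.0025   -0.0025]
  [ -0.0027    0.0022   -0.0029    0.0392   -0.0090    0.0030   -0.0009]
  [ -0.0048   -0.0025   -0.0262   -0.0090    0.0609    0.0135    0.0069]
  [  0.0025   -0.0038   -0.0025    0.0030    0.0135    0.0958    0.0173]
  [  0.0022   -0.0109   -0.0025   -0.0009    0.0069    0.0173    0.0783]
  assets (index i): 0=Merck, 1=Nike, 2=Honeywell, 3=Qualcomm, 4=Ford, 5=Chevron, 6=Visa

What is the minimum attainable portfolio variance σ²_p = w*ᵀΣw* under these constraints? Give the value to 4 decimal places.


0.0099

x=Σ⁻¹μ = [4.7364  1.4562  1.5360  4.6434  4.0384  -0.2763  0.8989]
y=Σ⁻¹𝟙 = [27.5322  20.8615  13.6532  33.7004  28.0832  3.6435  12.4454]
a=μᵀx=2.285077  b=𝟙ᵀx=17.033032  c=𝟙ᵀy=139.919330  D=ac−b²=29.602237
λ₁=(c·0.146−b)/D = (139.919330·0.146−17.033032)/29.602237 = 0.114694
λ₂=(a−b·0.146)/D = (2.285077−17.033032·0.146)/29.602237 = -0.006815
w* = 0.114694·x + -0.006815·y:
  w_0 = 0.114694·4.7364 + -0.006815·27.5322 = 0.3556  (Merck)
  w_1 = 0.114694·1.4562 + -0.006815·20.8615 = 0.0248  (Nike)
  w_2 = 0.114694·1.5360 + -0.006815·13.6532 = 0.0831  (Honeywell)
  w_3 = 0.114694·4.6434 + -0.006815·33.7004 = 0.3029  (Qualcomm)
  w_4 = 0.114694·4.0384 + -0.006815·28.0832 = 0.2718  (Ford)
  w_5 = 0.114694·-0.2763 + -0.006815·3.6435 = -0.0565  (Chevron)
  w_6 = 0.114694·0.8989 + -0.006815·12.4454 = 0.0183  (Visa)
Σw_i=1.0000  μᵀw=0.1460
σ²=wᵀΣw=λ₁·μ_p+λ₂ = 0.114694·0.146 + -0.006815 = 0.009930 ≈ 0.0099


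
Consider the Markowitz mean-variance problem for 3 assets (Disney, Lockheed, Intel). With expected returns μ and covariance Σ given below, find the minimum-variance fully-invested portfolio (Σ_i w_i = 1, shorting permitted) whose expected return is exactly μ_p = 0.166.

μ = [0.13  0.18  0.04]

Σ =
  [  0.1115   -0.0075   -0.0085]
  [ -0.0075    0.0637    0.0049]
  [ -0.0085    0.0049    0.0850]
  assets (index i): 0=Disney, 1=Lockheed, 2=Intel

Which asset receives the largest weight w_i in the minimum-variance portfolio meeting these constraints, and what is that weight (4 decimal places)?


x=Σ⁻¹μ = [1.3983  2.9565  0.4400]
y=Σ⁻¹𝟙 = [10.9594  16.0709  11.9342]
a=μᵀx=0.731560  b=𝟙ᵀx=4.794856  c=𝟙ᵀy=38.964524  D=ac−b²=5.514226
λ₁=(c·0.166−b)/D = (38.964524·0.166−4.794856)/5.514226 = 0.303443
λ₂=(a−b·0.166)/D = (0.731560−4.794856·0.166)/5.514226 = -0.011676
w* = 0.303443·x + -0.011676·y:
  w_0 = 0.303443·1.3983 + -0.011676·10.9594 = 0.2963  (Disney)
  w_1 = 0.303443·2.9565 + -0.011676·16.0709 = 0.7095  (Lockheed)
  w_2 = 0.303443·0.4400 + -0.011676·11.9342 = -0.0058  (Intel)
Σw_i=1.0000  μᵀw=0.1660
σ²=wᵀΣw=λ₁·μ_p+λ₂ = 0.303443·0.166 + -0.011676 = 0.038695 ≈ 0.0387

Lockheed (0.7095)


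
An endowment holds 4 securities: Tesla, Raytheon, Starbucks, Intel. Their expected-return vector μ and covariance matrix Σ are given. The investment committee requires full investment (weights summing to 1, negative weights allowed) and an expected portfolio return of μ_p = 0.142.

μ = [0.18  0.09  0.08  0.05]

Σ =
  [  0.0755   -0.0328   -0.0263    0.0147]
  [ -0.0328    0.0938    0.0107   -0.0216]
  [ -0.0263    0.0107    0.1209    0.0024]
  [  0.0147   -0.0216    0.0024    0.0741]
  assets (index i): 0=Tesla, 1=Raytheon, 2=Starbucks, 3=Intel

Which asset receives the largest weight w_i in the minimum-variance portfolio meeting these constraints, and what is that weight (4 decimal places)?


x=Σ⁻¹μ = [3.6827  2.2318  1.2543  0.5541]
y=Σ⁻¹𝟙 = [23.4036  20.9241  11.2210  14.5884]
a=μᵀx=0.991800  b=𝟙ᵀx=7.722920  c=𝟙ᵀy=70.137088  D=ac−b²=9.918429
λ₁=(c·0.142−b)/D = (70.137088·0.142−7.722920)/9.918429 = 0.225494
λ₂=(a−b·0.142)/D = (0.991800−7.722920·0.142)/9.918429 = -0.010572
w* = 0.225494·x + -0.010572·y:
  w_0 = 0.225494·3.6827 + -0.010572·23.4036 = 0.5830  (Tesla)
  w_1 = 0.225494·2.2318 + -0.010572·20.9241 = 0.2820  (Raytheon)
  w_2 = 0.225494·1.2543 + -0.010572·11.2210 = 0.1642  (Starbucks)
  w_3 = 0.225494·0.5541 + -0.010572·14.5884 = -0.0293  (Intel)
Σw_i=1.0000  μᵀw=0.1420
σ²=wᵀΣw=λ₁·μ_p+λ₂ = 0.225494·0.142 + -0.010572 = 0.021448 ≈ 0.0214

Tesla (0.5830)


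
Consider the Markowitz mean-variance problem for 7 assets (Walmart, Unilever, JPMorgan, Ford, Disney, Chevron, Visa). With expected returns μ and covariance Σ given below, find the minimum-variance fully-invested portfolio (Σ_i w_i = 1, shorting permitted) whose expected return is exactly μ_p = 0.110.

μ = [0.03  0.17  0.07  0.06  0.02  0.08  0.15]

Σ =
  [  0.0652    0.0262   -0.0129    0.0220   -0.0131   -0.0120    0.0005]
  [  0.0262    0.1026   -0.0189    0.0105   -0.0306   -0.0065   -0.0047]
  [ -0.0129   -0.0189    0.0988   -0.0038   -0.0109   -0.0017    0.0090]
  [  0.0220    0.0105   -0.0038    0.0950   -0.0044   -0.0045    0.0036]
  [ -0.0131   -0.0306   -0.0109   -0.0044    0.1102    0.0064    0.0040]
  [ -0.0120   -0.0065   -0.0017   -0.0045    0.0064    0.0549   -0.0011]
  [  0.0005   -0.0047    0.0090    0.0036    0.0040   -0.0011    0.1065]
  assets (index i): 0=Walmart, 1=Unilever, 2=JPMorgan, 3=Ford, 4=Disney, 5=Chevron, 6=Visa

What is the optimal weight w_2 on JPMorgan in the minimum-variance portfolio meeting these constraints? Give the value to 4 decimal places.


u=Σ⁻¹μ = [0.1140  2.2009  1.1540  0.4753  0.7874  1.7532  1.3800]
v=Σ⁻¹𝟙 = [18.0022  13.9519  16.7861  7.0009  15.3898  23.2601  7.9279]
a=μᵀu=0.849872  b=𝟙ᵀu=7.864766  c=𝟙ᵀv=102.318922  D=ac−b²=25.103473
λ₁=(c·0.110−b)/D = (102.318922·0.110−7.864766)/25.103473 = 0.135054
λ₂=(a−b·0.110)/D = (0.849872−7.864766·0.110)/25.103473 = -0.000608
w* = 0.135054·u + -0.000608·v:
  w_0 = 0.135054·0.1140 + -0.000608·18.0022 = 0.0045  (Walmart)
  w_1 = 0.135054·2.2009 + -0.000608·13.9519 = 0.2888  (Unilever)
  w_2 = 0.135054·1.1540 + -0.000608·16.7861 = 0.1457  (JPMorgan)
  w_3 = 0.135054·0.4753 + -0.000608·7.0009 = 0.0599  (Ford)
  w_4 = 0.135054·0.7874 + -0.000608·15.3898 = 0.0970  (Disney)
  w_5 = 0.135054·1.7532 + -0.000608·23.2601 = 0.2226  (Chevron)
  w_6 = 0.135054·1.3800 + -0.000608·7.9279 = 0.1816  (Visa)
Σw_i=1.0000  μᵀw=0.1100
σ²=wᵀΣw=λ₁·μ_p+λ₂ = 0.135054·0.110 + -0.000608 = 0.014248 ≈ 0.0142

0.1457


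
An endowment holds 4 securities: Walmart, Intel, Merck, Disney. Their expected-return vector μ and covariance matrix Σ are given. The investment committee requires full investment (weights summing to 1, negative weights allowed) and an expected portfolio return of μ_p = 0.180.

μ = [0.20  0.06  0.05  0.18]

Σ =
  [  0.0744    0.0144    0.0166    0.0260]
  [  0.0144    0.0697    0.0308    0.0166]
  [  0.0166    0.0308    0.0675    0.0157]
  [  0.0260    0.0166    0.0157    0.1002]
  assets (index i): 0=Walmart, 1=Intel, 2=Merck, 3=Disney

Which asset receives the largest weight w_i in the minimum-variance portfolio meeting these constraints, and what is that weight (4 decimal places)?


u=Σ⁻¹μ = [2.2721  0.1853  -0.1828  1.2048]
v=Σ⁻¹𝟙 = [8.2996  7.8578  7.9608  5.2773]
a=μᵀu=0.673253  b=𝟙ᵀu=3.479340  c=𝟙ᵀv=29.395492  D=ac−b²=7.684799
λ₁=(c·0.180−b)/D = (29.395492·0.180−3.479340)/7.684799 = 0.235770
λ₂=(a−b·0.180)/D = (0.673253−3.479340·0.180)/7.684799 = 0.006112
w* = 0.235770·u + 0.006112·v:
  w_0 = 0.235770·2.2721 + 0.006112·8.2996 = 0.5864  (Walmart)
  w_1 = 0.235770·0.1853 + 0.006112·7.8578 = 0.0917  (Intel)
  w_2 = 0.235770·-0.1828 + 0.006112·7.9608 = 0.0056  (Merck)
  w_3 = 0.235770·1.2048 + 0.006112·5.2773 = 0.3163  (Disney)
Σw_i=1.0000  μᵀw=0.1800
σ²=wᵀΣw=λ₁·μ_p+λ₂ = 0.235770·0.180 + 0.006112 = 0.048551 ≈ 0.0486

Walmart (0.5864)


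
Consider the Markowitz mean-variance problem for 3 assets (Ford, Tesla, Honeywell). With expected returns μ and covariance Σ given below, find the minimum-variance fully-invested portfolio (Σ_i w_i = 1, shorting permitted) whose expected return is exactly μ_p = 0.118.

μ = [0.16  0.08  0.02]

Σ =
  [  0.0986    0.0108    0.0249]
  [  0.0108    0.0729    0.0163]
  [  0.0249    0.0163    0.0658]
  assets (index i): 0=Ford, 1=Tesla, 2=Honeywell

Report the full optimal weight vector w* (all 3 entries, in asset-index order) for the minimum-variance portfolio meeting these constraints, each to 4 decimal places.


0.5160  0.4294  0.0546

g=Σ⁻¹μ = [1.6585  0.9782  -0.5660]
h=Σ⁻¹𝟙 = [6.4252  10.4923  10.1670]
a=μᵀg=0.332300  b=𝟙ᵀg=2.070754  c=𝟙ᵀh=27.084464  D=ac−b²=4.712134
λ₁=(c·0.118−b)/D = (27.084464·0.118−2.070754)/4.712134 = 0.238791
λ₂=(a−b·0.118)/D = (0.332300−2.070754·0.118)/4.712134 = 0.018665
w* = 0.238791·g + 0.018665·h:
  w_0 = 0.238791·1.6585 + 0.018665·6.4252 = 0.5160  (Ford)
  w_1 = 0.238791·0.9782 + 0.018665·10.4923 = 0.4294  (Tesla)
  w_2 = 0.238791·-0.5660 + 0.018665·10.1670 = 0.0546  (Honeywell)
Σw_i=1.0000  μᵀw=0.1180
σ²=wᵀΣw=λ₁·μ_p+λ₂ = 0.238791·0.118 + 0.018665 = 0.046842 ≈ 0.0468


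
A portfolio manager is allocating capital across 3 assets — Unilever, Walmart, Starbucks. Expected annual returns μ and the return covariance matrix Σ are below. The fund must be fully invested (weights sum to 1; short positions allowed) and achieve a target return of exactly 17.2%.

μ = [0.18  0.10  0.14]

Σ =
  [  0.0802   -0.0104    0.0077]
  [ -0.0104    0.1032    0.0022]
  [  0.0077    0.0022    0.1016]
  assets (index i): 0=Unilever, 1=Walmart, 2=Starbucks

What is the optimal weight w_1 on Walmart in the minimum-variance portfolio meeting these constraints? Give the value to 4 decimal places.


-0.0092

x=Σ⁻¹μ = [2.2834  1.1740  1.1795]
y=Σ⁻¹𝟙 = [13.0444  10.8207  8.6196]
a=μᵀx=0.693532  b=𝟙ᵀx=4.636818  c=𝟙ᵀy=32.484782  D=ac−b²=1.029137
λ₁=(c·0.172−b)/D = (32.484782·0.172−4.636818)/1.029137 = 0.923652
λ₂=(a−b·0.172)/D = (0.693532−4.636818·0.172)/1.029137 = -0.101057
w* = 0.923652·x + -0.101057·y:
  w_0 = 0.923652·2.2834 + -0.101057·13.0444 = 0.7908  (Unilever)
  w_1 = 0.923652·1.1740 + -0.101057·10.8207 = -0.0092  (Walmart)
  w_2 = 0.923652·1.1795 + -0.101057·8.6196 = 0.2184  (Starbucks)
Σw_i=1.0000  μᵀw=0.1720
σ²=wᵀΣw=λ₁·μ_p+λ₂ = 0.923652·0.172 + -0.101057 = 0.057811 ≈ 0.0578
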